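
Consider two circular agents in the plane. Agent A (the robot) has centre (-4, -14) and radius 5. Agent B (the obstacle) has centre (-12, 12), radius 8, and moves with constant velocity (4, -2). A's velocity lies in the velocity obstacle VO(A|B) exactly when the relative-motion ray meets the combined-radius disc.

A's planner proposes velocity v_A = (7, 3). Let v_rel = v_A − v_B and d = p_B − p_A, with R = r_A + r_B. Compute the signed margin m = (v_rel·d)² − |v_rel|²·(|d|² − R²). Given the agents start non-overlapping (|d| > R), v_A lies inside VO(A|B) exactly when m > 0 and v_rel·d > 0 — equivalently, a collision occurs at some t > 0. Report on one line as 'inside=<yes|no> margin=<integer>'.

d = (-8, 26),  |d|² = 740;  R = 5+8 = 13,  c = 740−13² = 571
v_rel = (3, 5),  |v_rel|² = 34;  v_rel·d = (3)·(-8) + (5)·(26) = 106
34·t² − 212·t + 571 = 0  ⇒  m = 106² − 34·571 = -8178
m = -8178 < 0,  v_rel·d = 106 > 0  ⇒  outside

inside=no margin=-8178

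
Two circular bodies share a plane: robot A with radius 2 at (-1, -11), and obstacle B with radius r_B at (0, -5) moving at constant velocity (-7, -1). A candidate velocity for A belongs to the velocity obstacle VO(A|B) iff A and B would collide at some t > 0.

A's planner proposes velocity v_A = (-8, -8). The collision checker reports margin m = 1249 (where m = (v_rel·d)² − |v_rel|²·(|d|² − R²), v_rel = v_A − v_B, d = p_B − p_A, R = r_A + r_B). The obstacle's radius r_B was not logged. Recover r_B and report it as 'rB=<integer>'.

m = 1249
d = (1, 6);  v_rel = (-1, -7),  |v_rel|² = 50
v_rel×d = (-1)·(6) − (-7)·(1) = 1
since m = R²·50 − 1²:  R² = (1 + 1249) / 50 = 25
R = √25 = 5  ⇒  r_B = 5 − 2 = 3

rB=3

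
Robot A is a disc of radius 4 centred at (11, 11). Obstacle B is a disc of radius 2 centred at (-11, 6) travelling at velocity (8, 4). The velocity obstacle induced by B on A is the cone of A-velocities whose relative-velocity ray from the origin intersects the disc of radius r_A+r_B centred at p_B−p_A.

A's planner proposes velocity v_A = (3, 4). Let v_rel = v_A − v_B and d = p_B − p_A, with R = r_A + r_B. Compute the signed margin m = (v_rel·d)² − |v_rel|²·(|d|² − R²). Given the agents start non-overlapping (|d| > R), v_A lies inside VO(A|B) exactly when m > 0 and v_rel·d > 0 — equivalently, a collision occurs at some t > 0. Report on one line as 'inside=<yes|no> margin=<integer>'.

d = (-22, -5),  |d|² = 509;  R = 4+2 = 6,  c = 509−6² = 473
v_rel = (-5, 0),  |v_rel|² = 25;  v_rel·d = (-5)·(-22) + (0)·(-5) = 110
25·t² − 220·t + 473 = 0  ⇒  m = 110² − 25·473 = 275
m = 275 > 0,  v_rel·d = 110 > 0  ⇒  inside

inside=yes margin=275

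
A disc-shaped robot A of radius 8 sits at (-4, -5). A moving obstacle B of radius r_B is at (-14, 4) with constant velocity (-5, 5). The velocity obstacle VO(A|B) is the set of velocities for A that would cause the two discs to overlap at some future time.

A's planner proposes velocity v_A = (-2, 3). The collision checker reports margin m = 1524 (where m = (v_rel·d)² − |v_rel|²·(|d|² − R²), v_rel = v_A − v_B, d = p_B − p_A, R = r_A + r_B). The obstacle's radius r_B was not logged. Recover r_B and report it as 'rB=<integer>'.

m = 1524
d = (-10, 9);  v_rel = (3, -2),  |v_rel|² = 13
v_rel×d = (3)·(9) − (-2)·(-10) = 7
since m = R²·13 − 7²:  R² = (49 + 1524) / 13 = 121
R = √121 = 11  ⇒  r_B = 11 − 8 = 3

rB=3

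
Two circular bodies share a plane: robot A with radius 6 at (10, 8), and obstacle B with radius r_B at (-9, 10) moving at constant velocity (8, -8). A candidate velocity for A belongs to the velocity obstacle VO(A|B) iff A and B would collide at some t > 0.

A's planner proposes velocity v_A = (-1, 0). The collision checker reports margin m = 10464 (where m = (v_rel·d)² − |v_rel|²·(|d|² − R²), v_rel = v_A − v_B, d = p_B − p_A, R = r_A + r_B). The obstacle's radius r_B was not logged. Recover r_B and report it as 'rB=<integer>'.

m = 10464
d = (-19, 2);  v_rel = (-9, 8),  |v_rel|² = 145
v_rel×d = (-9)·(2) − (8)·(-19) = 134
since m = R²·145 − 134²:  R² = (17956 + 10464) / 145 = 196
R = √196 = 14  ⇒  r_B = 14 − 6 = 8

rB=8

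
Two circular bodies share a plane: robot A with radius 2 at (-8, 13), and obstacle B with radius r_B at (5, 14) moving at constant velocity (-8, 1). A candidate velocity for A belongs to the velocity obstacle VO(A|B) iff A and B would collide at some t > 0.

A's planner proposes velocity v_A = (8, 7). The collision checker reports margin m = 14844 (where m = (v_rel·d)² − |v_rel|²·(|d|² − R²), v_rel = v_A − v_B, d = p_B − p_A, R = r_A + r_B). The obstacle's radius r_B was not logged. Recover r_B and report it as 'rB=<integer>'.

m = 14844
d = (13, 1);  v_rel = (16, 6),  |v_rel|² = 292
v_rel×d = (16)·(1) − (6)·(13) = -62
since m = R²·292 − (-62)²:  R² = (3844 + 14844) / 292 = 64
R = √64 = 8  ⇒  r_B = 8 − 2 = 6

rB=6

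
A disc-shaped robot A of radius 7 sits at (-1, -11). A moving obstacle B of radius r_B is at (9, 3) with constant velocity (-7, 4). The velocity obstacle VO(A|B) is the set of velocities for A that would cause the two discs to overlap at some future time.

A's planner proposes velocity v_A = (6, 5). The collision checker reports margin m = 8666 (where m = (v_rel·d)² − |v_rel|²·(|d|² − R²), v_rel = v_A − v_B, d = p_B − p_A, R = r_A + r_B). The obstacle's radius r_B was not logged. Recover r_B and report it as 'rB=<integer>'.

m = 8666
d = (10, 14);  v_rel = (13, 1),  |v_rel|² = 170
v_rel×d = (13)·(14) − (1)·(10) = 172
since m = R²·170 − 172²:  R² = (29584 + 8666) / 170 = 225
R = √225 = 15  ⇒  r_B = 15 − 7 = 8

rB=8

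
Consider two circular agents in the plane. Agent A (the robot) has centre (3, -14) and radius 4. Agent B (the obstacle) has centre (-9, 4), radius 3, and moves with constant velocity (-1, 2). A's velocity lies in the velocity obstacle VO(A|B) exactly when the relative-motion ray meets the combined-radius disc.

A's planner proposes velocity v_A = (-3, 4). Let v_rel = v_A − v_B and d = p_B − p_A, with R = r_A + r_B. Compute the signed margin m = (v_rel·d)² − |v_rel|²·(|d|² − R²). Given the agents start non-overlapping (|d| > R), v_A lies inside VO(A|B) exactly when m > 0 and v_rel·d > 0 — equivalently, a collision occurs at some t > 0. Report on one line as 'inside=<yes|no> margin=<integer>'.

d = (-12, 18),  |d|² = 468;  R = 4+3 = 7,  c = 468−7² = 419
v_rel = (-2, 2),  |v_rel|² = 8;  v_rel·d = (-2)·(-12) + (2)·(18) = 60
8·t² − 120·t + 419 = 0  ⇒  m = 60² − 8·419 = 248
m = 248 > 0,  v_rel·d = 60 > 0  ⇒  inside

inside=yes margin=248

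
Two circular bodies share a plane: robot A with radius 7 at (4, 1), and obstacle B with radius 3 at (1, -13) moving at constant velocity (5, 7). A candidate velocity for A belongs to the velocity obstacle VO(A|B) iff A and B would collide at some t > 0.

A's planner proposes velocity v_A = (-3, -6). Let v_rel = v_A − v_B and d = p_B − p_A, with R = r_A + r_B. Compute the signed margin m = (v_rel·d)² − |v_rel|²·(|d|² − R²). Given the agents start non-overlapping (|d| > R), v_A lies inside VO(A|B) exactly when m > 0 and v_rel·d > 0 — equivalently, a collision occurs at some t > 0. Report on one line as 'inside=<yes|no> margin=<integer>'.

d = (-3, -14),  |d|² = 205;  R = 7+3 = 10,  c = 205−10² = 105
v_rel = (-8, -13),  |v_rel|² = 233;  v_rel·d = (-8)·(-3) + (-13)·(-14) = 206
233·t² − 412·t + 105 = 0  ⇒  m = 206² − 233·105 = 17971
m = 17971 > 0,  v_rel·d = 206 > 0  ⇒  inside

inside=yes margin=17971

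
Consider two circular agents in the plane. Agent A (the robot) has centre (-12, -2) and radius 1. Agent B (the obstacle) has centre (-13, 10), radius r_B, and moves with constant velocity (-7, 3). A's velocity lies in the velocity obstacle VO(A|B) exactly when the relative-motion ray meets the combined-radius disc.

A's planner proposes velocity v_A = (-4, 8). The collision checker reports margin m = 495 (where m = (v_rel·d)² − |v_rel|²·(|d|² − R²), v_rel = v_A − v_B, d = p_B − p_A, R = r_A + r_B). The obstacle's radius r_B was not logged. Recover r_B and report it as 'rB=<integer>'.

m = 495
d = (-1, 12);  v_rel = (3, 5),  |v_rel|² = 34
v_rel×d = (3)·(12) − (5)·(-1) = 41
since m = R²·34 − 41²:  R² = (1681 + 495) / 34 = 64
R = √64 = 8  ⇒  r_B = 8 − 1 = 7

rB=7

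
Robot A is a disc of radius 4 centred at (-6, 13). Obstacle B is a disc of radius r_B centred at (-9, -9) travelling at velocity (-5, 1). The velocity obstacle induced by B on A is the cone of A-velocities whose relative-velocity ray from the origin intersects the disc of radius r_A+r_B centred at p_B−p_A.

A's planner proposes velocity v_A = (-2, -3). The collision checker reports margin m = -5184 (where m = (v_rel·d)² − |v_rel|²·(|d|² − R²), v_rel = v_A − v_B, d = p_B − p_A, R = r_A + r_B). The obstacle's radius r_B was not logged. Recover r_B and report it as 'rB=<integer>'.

m = -5184
d = (-3, -22);  v_rel = (3, -4),  |v_rel|² = 25
v_rel×d = (3)·(-22) − (-4)·(-3) = -78
since m = R²·25 − (-78)²:  R² = (6084 + -5184) / 25 = 36
R = √36 = 6  ⇒  r_B = 6 − 4 = 2

rB=2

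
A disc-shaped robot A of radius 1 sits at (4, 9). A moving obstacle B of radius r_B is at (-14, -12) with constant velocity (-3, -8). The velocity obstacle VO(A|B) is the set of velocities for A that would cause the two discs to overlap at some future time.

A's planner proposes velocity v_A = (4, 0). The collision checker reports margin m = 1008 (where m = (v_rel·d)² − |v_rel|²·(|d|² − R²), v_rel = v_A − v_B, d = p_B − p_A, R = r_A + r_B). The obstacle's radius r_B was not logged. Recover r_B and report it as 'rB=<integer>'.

m = 1008
d = (-18, -21);  v_rel = (7, 8),  |v_rel|² = 113
v_rel×d = (7)·(-21) − (8)·(-18) = -3
since m = R²·113 − (-3)²:  R² = (9 + 1008) / 113 = 9
R = √9 = 3  ⇒  r_B = 3 − 1 = 2

rB=2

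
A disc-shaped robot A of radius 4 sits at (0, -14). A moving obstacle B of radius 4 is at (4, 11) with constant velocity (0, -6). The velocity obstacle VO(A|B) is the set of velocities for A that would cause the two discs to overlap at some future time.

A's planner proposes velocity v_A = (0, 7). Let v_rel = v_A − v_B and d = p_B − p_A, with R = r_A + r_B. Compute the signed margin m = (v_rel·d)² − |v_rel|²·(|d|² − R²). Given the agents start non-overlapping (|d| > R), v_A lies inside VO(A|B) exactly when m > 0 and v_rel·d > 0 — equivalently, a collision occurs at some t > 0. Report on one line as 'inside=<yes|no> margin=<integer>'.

d = (4, 25),  |d|² = 641;  R = 4+4 = 8,  c = 641−8² = 577
v_rel = (0, 13),  |v_rel|² = 169;  v_rel·d = (0)·(4) + (13)·(25) = 325
169·t² − 650·t + 577 = 0  ⇒  m = 325² − 169·577 = 8112
m = 8112 > 0,  v_rel·d = 325 > 0  ⇒  inside

inside=yes margin=8112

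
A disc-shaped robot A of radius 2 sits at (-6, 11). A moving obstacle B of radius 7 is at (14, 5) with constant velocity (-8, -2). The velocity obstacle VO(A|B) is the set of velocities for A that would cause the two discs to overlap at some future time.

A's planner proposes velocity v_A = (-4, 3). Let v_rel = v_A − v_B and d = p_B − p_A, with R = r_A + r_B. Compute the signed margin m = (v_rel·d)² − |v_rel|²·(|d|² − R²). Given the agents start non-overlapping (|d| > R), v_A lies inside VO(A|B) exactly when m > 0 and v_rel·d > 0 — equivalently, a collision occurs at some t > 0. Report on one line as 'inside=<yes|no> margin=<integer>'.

d = (20, -6),  |d|² = 436;  R = 2+7 = 9,  c = 436−9² = 355
v_rel = (4, 5),  |v_rel|² = 41;  v_rel·d = (4)·(20) + (5)·(-6) = 50
41·t² − 100·t + 355 = 0  ⇒  m = 50² − 41·355 = -12055
m = -12055 < 0,  v_rel·d = 50 > 0  ⇒  outside

inside=no margin=-12055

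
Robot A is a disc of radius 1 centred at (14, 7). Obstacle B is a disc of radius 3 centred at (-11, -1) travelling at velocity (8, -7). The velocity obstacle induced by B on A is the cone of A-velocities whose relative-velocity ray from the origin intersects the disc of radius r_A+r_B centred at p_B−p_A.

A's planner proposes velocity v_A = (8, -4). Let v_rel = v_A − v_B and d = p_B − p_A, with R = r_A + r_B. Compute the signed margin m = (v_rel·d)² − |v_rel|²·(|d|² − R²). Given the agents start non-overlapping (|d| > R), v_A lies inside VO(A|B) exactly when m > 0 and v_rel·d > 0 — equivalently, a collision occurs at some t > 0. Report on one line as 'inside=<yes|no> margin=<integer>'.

d = (-25, -8),  |d|² = 689;  R = 1+3 = 4,  c = 689−4² = 673
v_rel = (0, 3),  |v_rel|² = 9;  v_rel·d = (0)·(-25) + (3)·(-8) = -24
9·t² + 48·t + 673 = 0  ⇒  m = (-24)² − 9·673 = -5481
m = -5481 < 0,  v_rel·d = -24 < 0  ⇒  outside

inside=no margin=-5481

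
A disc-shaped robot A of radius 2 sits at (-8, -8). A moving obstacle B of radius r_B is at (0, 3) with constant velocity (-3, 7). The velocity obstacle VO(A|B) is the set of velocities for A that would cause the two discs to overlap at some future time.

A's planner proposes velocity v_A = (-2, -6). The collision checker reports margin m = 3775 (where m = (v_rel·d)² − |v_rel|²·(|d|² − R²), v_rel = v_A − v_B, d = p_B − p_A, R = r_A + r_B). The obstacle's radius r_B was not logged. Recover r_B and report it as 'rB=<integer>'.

m = 3775
d = (8, 11);  v_rel = (1, -13),  |v_rel|² = 170
v_rel×d = (1)·(11) − (-13)·(8) = 115
since m = R²·170 − 115²:  R² = (13225 + 3775) / 170 = 100
R = √100 = 10  ⇒  r_B = 10 − 2 = 8

rB=8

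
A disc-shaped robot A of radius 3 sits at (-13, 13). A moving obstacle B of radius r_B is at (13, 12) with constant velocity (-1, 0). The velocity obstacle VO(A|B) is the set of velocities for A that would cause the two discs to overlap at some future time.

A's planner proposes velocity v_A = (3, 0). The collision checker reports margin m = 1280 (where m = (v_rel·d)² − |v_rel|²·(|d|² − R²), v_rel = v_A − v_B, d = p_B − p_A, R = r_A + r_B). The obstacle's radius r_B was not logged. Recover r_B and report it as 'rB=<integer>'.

m = 1280
d = (26, -1);  v_rel = (4, 0),  |v_rel|² = 16
v_rel×d = (4)·(-1) − (0)·(26) = -4
since m = R²·16 − (-4)²:  R² = (16 + 1280) / 16 = 81
R = √81 = 9  ⇒  r_B = 9 − 3 = 6

rB=6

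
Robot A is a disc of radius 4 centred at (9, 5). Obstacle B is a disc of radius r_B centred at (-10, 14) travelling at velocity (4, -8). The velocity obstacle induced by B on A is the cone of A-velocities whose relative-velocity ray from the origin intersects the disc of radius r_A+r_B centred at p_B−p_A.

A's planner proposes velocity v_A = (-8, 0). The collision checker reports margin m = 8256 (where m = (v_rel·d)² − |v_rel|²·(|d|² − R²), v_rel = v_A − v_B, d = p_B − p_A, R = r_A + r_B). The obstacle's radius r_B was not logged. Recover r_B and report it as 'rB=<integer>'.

m = 8256
d = (-19, 9);  v_rel = (-12, 8),  |v_rel|² = 208
v_rel×d = (-12)·(9) − (8)·(-19) = 44
since m = R²·208 − 44²:  R² = (1936 + 8256) / 208 = 49
R = √49 = 7  ⇒  r_B = 7 − 4 = 3

rB=3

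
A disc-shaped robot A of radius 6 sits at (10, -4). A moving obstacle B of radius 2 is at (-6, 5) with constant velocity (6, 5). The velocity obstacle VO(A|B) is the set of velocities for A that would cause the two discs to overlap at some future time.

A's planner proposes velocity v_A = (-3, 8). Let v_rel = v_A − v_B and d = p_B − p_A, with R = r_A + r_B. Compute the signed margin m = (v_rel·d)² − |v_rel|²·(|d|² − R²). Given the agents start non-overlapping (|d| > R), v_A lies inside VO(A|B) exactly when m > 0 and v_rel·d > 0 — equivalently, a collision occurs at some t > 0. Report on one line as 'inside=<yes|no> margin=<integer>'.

d = (-16, 9),  |d|² = 337;  R = 6+2 = 8,  c = 337−8² = 273
v_rel = (-9, 3),  |v_rel|² = 90;  v_rel·d = (-9)·(-16) + (3)·(9) = 171
90·t² − 342·t + 273 = 0  ⇒  m = 171² − 90·273 = 4671
m = 4671 > 0,  v_rel·d = 171 > 0  ⇒  inside

inside=yes margin=4671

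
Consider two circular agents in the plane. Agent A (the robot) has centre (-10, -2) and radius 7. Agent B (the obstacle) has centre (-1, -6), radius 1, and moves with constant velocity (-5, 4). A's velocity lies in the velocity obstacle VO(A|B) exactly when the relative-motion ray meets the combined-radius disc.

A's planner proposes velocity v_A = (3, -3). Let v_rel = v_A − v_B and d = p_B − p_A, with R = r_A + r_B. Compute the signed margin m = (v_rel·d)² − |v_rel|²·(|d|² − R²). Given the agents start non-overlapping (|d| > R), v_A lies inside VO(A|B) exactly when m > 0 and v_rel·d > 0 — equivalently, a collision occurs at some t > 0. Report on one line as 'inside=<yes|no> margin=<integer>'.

d = (9, -4),  |d|² = 97;  R = 7+1 = 8,  c = 97−8² = 33
v_rel = (8, -7),  |v_rel|² = 113;  v_rel·d = (8)·(9) + (-7)·(-4) = 100
113·t² − 200·t + 33 = 0  ⇒  m = 100² − 113·33 = 6271
m = 6271 > 0,  v_rel·d = 100 > 0  ⇒  inside

inside=yes margin=6271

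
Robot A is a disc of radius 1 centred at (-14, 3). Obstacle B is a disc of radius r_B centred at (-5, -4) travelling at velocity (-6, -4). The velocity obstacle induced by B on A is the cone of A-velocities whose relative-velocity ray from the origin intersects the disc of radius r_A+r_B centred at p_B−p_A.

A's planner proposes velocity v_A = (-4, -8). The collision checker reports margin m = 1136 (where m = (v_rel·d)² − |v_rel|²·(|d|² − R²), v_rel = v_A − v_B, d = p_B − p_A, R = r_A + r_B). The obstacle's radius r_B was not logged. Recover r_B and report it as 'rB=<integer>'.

m = 1136
d = (9, -7);  v_rel = (2, -4),  |v_rel|² = 20
v_rel×d = (2)·(-7) − (-4)·(9) = 22
since m = R²·20 − 22²:  R² = (484 + 1136) / 20 = 81
R = √81 = 9  ⇒  r_B = 9 − 1 = 8

rB=8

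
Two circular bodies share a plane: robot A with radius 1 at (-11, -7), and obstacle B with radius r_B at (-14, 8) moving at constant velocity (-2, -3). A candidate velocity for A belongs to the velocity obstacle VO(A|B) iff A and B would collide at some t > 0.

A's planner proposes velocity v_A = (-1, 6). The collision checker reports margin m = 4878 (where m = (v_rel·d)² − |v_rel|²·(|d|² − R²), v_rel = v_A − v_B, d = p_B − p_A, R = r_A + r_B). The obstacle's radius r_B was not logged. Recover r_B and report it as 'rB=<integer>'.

m = 4878
d = (-3, 15);  v_rel = (1, 9),  |v_rel|² = 82
v_rel×d = (1)·(15) − (9)·(-3) = 42
since m = R²·82 − 42²:  R² = (1764 + 4878) / 82 = 81
R = √81 = 9  ⇒  r_B = 9 − 1 = 8

rB=8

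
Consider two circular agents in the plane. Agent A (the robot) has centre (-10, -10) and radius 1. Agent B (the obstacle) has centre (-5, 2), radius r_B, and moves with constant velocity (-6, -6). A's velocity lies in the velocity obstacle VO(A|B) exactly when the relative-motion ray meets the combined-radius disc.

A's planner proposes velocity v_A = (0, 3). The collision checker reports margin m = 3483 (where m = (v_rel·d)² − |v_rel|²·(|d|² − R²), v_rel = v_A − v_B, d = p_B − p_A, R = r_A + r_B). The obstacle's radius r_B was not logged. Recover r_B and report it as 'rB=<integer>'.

m = 3483
d = (5, 12);  v_rel = (6, 9),  |v_rel|² = 117
v_rel×d = (6)·(12) − (9)·(5) = 27
since m = R²·117 − 27²:  R² = (729 + 3483) / 117 = 36
R = √36 = 6  ⇒  r_B = 6 − 1 = 5

rB=5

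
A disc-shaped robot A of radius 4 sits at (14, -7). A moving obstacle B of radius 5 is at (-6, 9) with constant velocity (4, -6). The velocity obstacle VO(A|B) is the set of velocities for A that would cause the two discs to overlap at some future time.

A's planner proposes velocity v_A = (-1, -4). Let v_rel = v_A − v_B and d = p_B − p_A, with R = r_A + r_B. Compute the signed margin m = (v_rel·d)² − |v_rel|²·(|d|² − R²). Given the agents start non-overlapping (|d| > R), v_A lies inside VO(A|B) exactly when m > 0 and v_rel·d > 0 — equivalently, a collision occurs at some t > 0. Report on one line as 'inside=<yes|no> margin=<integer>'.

d = (-20, 16),  |d|² = 656;  R = 4+5 = 9,  c = 656−9² = 575
v_rel = (-5, 2),  |v_rel|² = 29;  v_rel·d = (-5)·(-20) + (2)·(16) = 132
29·t² − 264·t + 575 = 0  ⇒  m = 132² − 29·575 = 749
m = 749 > 0,  v_rel·d = 132 > 0  ⇒  inside

inside=yes margin=749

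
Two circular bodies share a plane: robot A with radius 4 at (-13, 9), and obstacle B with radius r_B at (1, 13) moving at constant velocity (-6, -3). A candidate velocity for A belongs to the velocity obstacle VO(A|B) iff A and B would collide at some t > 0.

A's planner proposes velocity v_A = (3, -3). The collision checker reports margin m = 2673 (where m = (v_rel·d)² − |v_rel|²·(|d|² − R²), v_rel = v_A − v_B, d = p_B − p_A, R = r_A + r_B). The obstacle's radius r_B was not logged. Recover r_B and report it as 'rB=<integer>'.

m = 2673
d = (14, 4);  v_rel = (9, 0),  |v_rel|² = 81
v_rel×d = (9)·(4) − (0)·(14) = 36
since m = R²·81 − 36²:  R² = (1296 + 2673) / 81 = 49
R = √49 = 7  ⇒  r_B = 7 − 4 = 3

rB=3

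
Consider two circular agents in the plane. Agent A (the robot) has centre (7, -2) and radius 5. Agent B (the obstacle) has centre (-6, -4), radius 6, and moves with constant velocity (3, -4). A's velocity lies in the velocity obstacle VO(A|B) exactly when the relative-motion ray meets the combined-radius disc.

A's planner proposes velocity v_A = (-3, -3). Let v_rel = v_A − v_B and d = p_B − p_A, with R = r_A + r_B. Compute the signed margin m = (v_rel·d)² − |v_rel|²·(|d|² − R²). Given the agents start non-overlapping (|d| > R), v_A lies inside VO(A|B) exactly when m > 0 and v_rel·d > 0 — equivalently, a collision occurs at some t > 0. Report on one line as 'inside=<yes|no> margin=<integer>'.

d = (-13, -2),  |d|² = 173;  R = 5+6 = 11,  c = 173−11² = 52
v_rel = (-6, 1),  |v_rel|² = 37;  v_rel·d = (-6)·(-13) + (1)·(-2) = 76
37·t² − 152·t + 52 = 0  ⇒  m = 76² − 37·52 = 3852
m = 3852 > 0,  v_rel·d = 76 > 0  ⇒  inside

inside=yes margin=3852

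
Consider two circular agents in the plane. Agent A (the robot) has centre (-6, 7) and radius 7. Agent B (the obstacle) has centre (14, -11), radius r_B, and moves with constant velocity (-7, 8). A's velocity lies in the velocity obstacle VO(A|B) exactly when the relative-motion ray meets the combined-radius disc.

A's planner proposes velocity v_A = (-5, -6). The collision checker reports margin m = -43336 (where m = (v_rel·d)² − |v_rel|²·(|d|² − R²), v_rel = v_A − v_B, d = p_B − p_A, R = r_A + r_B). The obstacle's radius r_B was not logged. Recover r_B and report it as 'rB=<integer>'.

m = -43336
d = (20, -18);  v_rel = (2, -14),  |v_rel|² = 200
v_rel×d = (2)·(-18) − (-14)·(20) = 244
since m = R²·200 − 244²:  R² = (59536 + -43336) / 200 = 81
R = √81 = 9  ⇒  r_B = 9 − 7 = 2

rB=2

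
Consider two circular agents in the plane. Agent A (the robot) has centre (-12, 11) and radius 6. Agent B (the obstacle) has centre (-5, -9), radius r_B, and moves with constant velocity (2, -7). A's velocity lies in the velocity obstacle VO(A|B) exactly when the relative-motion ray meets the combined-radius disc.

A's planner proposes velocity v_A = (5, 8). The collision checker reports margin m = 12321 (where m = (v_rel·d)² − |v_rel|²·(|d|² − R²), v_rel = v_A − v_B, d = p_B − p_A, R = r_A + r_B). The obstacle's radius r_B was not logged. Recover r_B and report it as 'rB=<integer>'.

m = 12321
d = (7, -20);  v_rel = (3, 15),  |v_rel|² = 234
v_rel×d = (3)·(-20) − (15)·(7) = -165
since m = R²·234 − (-165)²:  R² = (27225 + 12321) / 234 = 169
R = √169 = 13  ⇒  r_B = 13 − 6 = 7

rB=7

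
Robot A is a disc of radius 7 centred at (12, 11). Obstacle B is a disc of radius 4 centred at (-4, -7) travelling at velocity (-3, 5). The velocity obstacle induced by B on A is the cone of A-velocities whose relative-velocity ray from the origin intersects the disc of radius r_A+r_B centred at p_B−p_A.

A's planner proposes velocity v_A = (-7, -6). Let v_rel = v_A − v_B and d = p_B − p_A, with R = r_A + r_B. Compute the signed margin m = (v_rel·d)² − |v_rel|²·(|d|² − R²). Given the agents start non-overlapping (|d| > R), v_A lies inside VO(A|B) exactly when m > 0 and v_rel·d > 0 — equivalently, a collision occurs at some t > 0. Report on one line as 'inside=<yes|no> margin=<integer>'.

d = (-16, -18),  |d|² = 580;  R = 7+4 = 11,  c = 580−11² = 459
v_rel = (-4, -11),  |v_rel|² = 137;  v_rel·d = (-4)·(-16) + (-11)·(-18) = 262
137·t² − 524·t + 459 = 0  ⇒  m = 262² − 137·459 = 5761
m = 5761 > 0,  v_rel·d = 262 > 0  ⇒  inside

inside=yes margin=5761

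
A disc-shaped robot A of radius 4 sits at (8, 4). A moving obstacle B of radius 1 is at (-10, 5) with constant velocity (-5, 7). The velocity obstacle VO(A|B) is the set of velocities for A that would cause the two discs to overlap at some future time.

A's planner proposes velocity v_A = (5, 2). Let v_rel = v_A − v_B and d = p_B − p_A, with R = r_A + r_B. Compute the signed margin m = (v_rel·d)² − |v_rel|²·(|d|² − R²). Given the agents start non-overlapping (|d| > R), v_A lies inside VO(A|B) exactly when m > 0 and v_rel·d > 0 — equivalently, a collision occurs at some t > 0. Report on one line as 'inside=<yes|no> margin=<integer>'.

d = (-18, 1),  |d|² = 325;  R = 4+1 = 5,  c = 325−5² = 300
v_rel = (10, -5),  |v_rel|² = 125;  v_rel·d = (10)·(-18) + (-5)·(1) = -185
125·t² + 370·t + 300 = 0  ⇒  m = (-185)² − 125·300 = -3275
m = -3275 < 0,  v_rel·d = -185 < 0  ⇒  outside

inside=no margin=-3275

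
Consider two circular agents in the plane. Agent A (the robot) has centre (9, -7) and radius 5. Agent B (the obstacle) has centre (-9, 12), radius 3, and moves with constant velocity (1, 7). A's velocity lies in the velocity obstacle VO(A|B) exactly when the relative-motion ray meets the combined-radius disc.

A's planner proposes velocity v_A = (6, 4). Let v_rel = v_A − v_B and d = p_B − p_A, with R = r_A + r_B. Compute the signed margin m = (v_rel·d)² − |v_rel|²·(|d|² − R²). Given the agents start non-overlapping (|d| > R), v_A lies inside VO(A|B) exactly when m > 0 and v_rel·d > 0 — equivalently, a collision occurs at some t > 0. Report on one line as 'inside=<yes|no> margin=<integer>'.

d = (-18, 19),  |d|² = 685;  R = 5+3 = 8,  c = 685−8² = 621
v_rel = (5, -3),  |v_rel|² = 34;  v_rel·d = (5)·(-18) + (-3)·(19) = -147
34·t² + 294·t + 621 = 0  ⇒  m = (-147)² − 34·621 = 495
m = 495 > 0,  v_rel·d = -147 < 0  ⇒  outside

inside=no margin=495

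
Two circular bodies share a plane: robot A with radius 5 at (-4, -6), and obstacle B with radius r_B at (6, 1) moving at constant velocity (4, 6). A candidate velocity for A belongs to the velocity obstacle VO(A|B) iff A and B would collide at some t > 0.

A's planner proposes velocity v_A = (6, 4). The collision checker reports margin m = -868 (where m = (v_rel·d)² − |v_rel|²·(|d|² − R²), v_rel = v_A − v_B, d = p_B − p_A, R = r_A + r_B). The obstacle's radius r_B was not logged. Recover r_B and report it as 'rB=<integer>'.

m = -868
d = (10, 7);  v_rel = (2, -2),  |v_rel|² = 8
v_rel×d = (2)·(7) − (-2)·(10) = 34
since m = R²·8 − 34²:  R² = (1156 + -868) / 8 = 36
R = √36 = 6  ⇒  r_B = 6 − 5 = 1

rB=1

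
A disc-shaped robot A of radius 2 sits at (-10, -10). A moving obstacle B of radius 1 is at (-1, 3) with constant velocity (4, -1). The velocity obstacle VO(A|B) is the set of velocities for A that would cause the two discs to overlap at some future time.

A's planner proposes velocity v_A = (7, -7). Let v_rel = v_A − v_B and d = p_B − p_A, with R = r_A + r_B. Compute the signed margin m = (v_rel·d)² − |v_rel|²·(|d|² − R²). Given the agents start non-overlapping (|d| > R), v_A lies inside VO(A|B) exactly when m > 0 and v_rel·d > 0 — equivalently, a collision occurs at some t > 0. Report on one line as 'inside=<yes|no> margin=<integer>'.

d = (9, 13),  |d|² = 250;  R = 2+1 = 3,  c = 250−3² = 241
v_rel = (3, -6),  |v_rel|² = 45;  v_rel·d = (3)·(9) + (-6)·(13) = -51
45·t² + 102·t + 241 = 0  ⇒  m = (-51)² − 45·241 = -8244
m = -8244 < 0,  v_rel·d = -51 < 0  ⇒  outside

inside=no margin=-8244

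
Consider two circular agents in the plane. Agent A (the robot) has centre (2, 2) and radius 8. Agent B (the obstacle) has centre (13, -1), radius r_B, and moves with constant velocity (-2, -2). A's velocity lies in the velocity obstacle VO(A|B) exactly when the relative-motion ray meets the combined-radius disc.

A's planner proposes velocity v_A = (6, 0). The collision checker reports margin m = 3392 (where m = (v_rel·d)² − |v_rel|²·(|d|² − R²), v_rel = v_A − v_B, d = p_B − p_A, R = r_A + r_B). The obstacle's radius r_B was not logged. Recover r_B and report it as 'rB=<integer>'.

m = 3392
d = (11, -3);  v_rel = (8, 2),  |v_rel|² = 68
v_rel×d = (8)·(-3) − (2)·(11) = -46
since m = R²·68 − (-46)²:  R² = (2116 + 3392) / 68 = 81
R = √81 = 9  ⇒  r_B = 9 − 8 = 1

rB=1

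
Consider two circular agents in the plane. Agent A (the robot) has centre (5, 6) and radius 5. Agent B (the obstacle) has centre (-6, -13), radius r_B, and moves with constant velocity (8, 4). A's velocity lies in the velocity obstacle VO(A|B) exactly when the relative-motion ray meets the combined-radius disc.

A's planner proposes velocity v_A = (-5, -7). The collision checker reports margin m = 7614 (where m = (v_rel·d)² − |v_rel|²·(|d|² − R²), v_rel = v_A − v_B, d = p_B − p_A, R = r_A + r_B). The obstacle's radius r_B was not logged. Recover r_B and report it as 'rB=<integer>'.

m = 7614
d = (-11, -19);  v_rel = (-13, -11),  |v_rel|² = 290
v_rel×d = (-13)·(-19) − (-11)·(-11) = 126
since m = R²·290 − 126²:  R² = (15876 + 7614) / 290 = 81
R = √81 = 9  ⇒  r_B = 9 − 5 = 4

rB=4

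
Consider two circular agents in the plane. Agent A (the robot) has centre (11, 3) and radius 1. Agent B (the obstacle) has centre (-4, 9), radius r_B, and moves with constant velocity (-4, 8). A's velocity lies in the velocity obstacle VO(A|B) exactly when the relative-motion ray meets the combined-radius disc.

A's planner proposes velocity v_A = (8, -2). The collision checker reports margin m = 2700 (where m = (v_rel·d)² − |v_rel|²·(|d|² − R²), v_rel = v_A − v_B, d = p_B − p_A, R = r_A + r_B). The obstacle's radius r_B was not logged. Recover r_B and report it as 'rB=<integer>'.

m = 2700
d = (-15, 6);  v_rel = (12, -10),  |v_rel|² = 244
v_rel×d = (12)·(6) − (-10)·(-15) = -78
since m = R²·244 − (-78)²:  R² = (6084 + 2700) / 244 = 36
R = √36 = 6  ⇒  r_B = 6 − 1 = 5

rB=5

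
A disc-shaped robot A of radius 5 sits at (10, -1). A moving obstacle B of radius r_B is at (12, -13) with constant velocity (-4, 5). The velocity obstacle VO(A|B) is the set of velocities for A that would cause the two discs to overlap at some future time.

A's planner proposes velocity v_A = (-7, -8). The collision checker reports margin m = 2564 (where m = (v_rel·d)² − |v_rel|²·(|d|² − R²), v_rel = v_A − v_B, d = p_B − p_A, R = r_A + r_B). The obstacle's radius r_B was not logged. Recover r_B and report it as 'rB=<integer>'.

m = 2564
d = (2, -12);  v_rel = (-3, -13),  |v_rel|² = 178
v_rel×d = (-3)·(-12) − (-13)·(2) = 62
since m = R²·178 − 62²:  R² = (3844 + 2564) / 178 = 36
R = √36 = 6  ⇒  r_B = 6 − 5 = 1

rB=1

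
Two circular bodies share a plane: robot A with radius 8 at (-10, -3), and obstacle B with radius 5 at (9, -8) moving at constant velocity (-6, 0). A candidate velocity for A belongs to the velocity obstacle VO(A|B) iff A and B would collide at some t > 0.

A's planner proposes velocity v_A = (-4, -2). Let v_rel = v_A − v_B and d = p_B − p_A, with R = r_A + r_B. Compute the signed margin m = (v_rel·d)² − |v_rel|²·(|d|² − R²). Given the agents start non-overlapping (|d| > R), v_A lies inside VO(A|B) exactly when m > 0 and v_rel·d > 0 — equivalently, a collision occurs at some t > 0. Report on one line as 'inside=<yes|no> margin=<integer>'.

d = (19, -5),  |d|² = 386;  R = 8+5 = 13,  c = 386−13² = 217
v_rel = (2, -2),  |v_rel|² = 8;  v_rel·d = (2)·(19) + (-2)·(-5) = 48
8·t² − 96·t + 217 = 0  ⇒  m = 48² − 8·217 = 568
m = 568 > 0,  v_rel·d = 48 > 0  ⇒  inside

inside=yes margin=568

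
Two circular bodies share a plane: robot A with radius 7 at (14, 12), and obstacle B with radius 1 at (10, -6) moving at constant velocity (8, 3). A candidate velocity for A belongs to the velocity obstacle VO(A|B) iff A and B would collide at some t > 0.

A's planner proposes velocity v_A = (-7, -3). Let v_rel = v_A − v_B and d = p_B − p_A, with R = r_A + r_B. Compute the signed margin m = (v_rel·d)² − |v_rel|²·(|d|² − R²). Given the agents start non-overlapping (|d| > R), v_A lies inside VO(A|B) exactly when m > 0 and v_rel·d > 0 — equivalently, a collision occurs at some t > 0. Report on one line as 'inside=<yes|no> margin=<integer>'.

d = (-4, -18),  |d|² = 340;  R = 7+1 = 8,  c = 340−8² = 276
v_rel = (-15, -6),  |v_rel|² = 261;  v_rel·d = (-15)·(-4) + (-6)·(-18) = 168
261·t² − 336·t + 276 = 0  ⇒  m = 168² − 261·276 = -43812
m = -43812 < 0,  v_rel·d = 168 > 0  ⇒  outside

inside=no margin=-43812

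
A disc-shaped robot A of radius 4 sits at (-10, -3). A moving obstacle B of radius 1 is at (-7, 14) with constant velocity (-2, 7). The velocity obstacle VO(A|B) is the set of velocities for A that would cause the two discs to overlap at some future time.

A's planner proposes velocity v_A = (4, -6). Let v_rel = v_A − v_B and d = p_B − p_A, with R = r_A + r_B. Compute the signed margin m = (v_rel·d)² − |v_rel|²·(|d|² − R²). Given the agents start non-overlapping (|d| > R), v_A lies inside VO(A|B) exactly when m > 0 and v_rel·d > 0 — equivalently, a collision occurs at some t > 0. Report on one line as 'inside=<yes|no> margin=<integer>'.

d = (3, 17),  |d|² = 298;  R = 4+1 = 5,  c = 298−5² = 273
v_rel = (6, -13),  |v_rel|² = 205;  v_rel·d = (6)·(3) + (-13)·(17) = -203
205·t² + 406·t + 273 = 0  ⇒  m = (-203)² − 205·273 = -14756
m = -14756 < 0,  v_rel·d = -203 < 0  ⇒  outside

inside=no margin=-14756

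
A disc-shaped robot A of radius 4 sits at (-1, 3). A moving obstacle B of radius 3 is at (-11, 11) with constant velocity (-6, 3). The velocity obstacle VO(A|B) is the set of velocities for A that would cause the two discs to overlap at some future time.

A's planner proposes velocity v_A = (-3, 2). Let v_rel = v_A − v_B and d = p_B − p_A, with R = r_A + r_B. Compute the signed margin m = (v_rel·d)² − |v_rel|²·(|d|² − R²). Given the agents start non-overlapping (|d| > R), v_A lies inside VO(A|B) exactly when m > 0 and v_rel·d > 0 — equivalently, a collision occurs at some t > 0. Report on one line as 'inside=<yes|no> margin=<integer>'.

d = (-10, 8),  |d|² = 164;  R = 4+3 = 7,  c = 164−7² = 115
v_rel = (3, -1),  |v_rel|² = 10;  v_rel·d = (3)·(-10) + (-1)·(8) = -38
10·t² + 76·t + 115 = 0  ⇒  m = (-38)² − 10·115 = 294
m = 294 > 0,  v_rel·d = -38 < 0  ⇒  outside

inside=no margin=294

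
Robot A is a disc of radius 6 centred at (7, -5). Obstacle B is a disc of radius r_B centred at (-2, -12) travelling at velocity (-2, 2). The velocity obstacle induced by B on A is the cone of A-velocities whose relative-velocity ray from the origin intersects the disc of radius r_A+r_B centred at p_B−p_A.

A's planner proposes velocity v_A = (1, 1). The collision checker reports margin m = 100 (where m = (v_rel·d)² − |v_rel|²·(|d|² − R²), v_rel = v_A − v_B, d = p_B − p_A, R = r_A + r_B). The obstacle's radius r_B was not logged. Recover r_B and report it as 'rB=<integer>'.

m = 100
d = (-9, -7);  v_rel = (3, -1),  |v_rel|² = 10
v_rel×d = (3)·(-7) − (-1)·(-9) = -30
since m = R²·10 − (-30)²:  R² = (900 + 100) / 10 = 100
R = √100 = 10  ⇒  r_B = 10 − 6 = 4

rB=4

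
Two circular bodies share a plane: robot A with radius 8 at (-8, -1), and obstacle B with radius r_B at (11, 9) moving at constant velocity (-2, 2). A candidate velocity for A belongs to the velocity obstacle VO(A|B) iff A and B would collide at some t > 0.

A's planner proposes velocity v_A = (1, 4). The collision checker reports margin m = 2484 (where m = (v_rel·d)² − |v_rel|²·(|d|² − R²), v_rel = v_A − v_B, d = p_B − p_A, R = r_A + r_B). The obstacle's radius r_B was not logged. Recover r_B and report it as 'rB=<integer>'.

m = 2484
d = (19, 10);  v_rel = (3, 2),  |v_rel|² = 13
v_rel×d = (3)·(10) − (2)·(19) = -8
since m = R²·13 − (-8)²:  R² = (64 + 2484) / 13 = 196
R = √196 = 14  ⇒  r_B = 14 − 8 = 6

rB=6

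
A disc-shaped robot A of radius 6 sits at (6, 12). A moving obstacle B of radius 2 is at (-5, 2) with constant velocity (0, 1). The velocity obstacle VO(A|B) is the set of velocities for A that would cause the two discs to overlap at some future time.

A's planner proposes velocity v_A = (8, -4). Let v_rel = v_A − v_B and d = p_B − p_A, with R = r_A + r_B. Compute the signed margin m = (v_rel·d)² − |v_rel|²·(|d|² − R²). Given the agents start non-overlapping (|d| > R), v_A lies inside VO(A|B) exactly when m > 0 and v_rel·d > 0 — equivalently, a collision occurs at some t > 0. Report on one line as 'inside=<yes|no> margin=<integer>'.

d = (-11, -10),  |d|² = 221;  R = 6+2 = 8,  c = 221−8² = 157
v_rel = (8, -5),  |v_rel|² = 89;  v_rel·d = (8)·(-11) + (-5)·(-10) = -38
89·t² + 76·t + 157 = 0  ⇒  m = (-38)² − 89·157 = -12529
m = -12529 < 0,  v_rel·d = -38 < 0  ⇒  outside

inside=no margin=-12529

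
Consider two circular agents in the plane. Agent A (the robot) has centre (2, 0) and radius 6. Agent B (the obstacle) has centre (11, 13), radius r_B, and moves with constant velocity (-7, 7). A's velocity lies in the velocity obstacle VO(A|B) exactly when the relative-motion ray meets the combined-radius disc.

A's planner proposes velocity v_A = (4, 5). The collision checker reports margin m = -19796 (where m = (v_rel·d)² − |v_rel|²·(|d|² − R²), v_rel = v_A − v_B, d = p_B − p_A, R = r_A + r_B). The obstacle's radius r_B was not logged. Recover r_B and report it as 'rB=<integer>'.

m = -19796
d = (9, 13);  v_rel = (11, -2),  |v_rel|² = 125
v_rel×d = (11)·(13) − (-2)·(9) = 161
since m = R²·125 − 161²:  R² = (25921 + -19796) / 125 = 49
R = √49 = 7  ⇒  r_B = 7 − 6 = 1

rB=1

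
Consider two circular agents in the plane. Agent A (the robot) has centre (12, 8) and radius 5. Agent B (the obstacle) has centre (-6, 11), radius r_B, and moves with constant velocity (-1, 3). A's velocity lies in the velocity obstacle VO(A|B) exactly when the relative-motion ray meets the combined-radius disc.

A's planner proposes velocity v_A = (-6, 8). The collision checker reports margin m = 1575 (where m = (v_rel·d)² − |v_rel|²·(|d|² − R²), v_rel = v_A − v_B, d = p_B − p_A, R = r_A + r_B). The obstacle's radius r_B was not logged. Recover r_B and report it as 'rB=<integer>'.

m = 1575
d = (-18, 3);  v_rel = (-5, 5),  |v_rel|² = 50
v_rel×d = (-5)·(3) − (5)·(-18) = 75
since m = R²·50 − 75²:  R² = (5625 + 1575) / 50 = 144
R = √144 = 12  ⇒  r_B = 12 − 5 = 7

rB=7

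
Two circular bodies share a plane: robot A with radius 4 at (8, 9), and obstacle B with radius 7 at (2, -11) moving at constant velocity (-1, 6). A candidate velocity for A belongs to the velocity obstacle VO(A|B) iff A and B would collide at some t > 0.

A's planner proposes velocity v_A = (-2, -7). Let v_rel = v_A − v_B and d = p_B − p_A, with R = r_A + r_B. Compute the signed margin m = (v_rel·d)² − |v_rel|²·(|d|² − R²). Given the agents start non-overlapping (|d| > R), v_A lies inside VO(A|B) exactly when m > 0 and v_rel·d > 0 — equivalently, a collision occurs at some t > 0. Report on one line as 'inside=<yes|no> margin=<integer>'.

d = (-6, -20),  |d|² = 436;  R = 4+7 = 11,  c = 436−11² = 315
v_rel = (-1, -13),  |v_rel|² = 170;  v_rel·d = (-1)·(-6) + (-13)·(-20) = 266
170·t² − 532·t + 315 = 0  ⇒  m = 266² − 170·315 = 17206
m = 17206 > 0,  v_rel·d = 266 > 0  ⇒  inside

inside=yes margin=17206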